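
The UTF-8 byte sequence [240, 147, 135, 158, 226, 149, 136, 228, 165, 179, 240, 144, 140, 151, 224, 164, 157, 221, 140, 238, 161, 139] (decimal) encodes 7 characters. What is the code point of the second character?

U+2548

Offset 0: leading byte 0xF0 = 11110000 → 4-byte char #1 = F0 93 87 9E.
Offset 4: leading byte 0xE2 = 11100010 → 3-byte char #2 = E2 95 88.
Leading byte 0xE2 = 11100010 matches 1110xxxx → 3-byte sequence.
Byte 1: 0xE2 = 11100010, payload 0010 (4 bits).
Byte 2: 0x95 = 10010101 (10xxxxxx ✓), payload 010101.
Byte 3: 0x88 = 10001000 (10xxxxxx ✓), payload 001000.
Concatenate: 0010010101001000 = 0x2548 (16 bits → U+2548).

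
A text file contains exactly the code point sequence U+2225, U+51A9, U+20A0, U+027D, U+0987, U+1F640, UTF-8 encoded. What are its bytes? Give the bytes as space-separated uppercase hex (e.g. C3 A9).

E2 88 A5 E5 86 A9 E2 82 A0 C9 BD E0 A6 87 F0 9F 99 80

U+2225: 3-byte form → E2 88 A5.
U+51A9: 3-byte form → E5 86 A9.
U+20A0: 3-byte form → E2 82 A0.
U+027D: 2-byte form → C9 BD.
U+0987: 3-byte form → E0 A6 87.
U+1F640: 4-byte form → F0 9F 99 80.
Concatenated (18 bytes): E2 88 A5 E5 86 A9 E2 82 A0 C9 BD E0 A6 87 F0 9F 99 80.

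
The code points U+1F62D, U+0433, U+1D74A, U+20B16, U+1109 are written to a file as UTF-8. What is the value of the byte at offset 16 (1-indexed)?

0x84

1-indexed offset 16 is 0-indexed offset 15.
U+1F62D → 4-byte form F0 9F 98 AD at offsets 0–3.
U+0433 → 2-byte form D0 B3 at offsets 4–5.
U+1D74A → 4-byte form F0 9D 9D 8A at offsets 6–9.
U+20B16 → 4-byte form F0 A0 AC 96 at offsets 10–13.
U+1109 → 3-byte form E1 84 89 at offsets 14–16.
Offset 15 falls in char 5's range; it's byte 2 of E1 84 89 = 0x84.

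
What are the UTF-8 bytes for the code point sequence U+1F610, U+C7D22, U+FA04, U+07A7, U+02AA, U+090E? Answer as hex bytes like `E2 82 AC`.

U+1F610: 4-byte form → F0 9F 98 90.
U+C7D22: 4-byte form → F3 87 B4 A2.
U+FA04: 3-byte form → EF A8 84.
U+07A7: 2-byte form → DE A7.
U+02AA: 2-byte form → CA AA.
U+090E: 3-byte form → E0 A4 8E.
Concatenated (18 bytes): F0 9F 98 90 F3 87 B4 A2 EF A8 84 DE A7 CA AA E0 A4 8E.

F0 9F 98 90 F3 87 B4 A2 EF A8 84 DE A7 CA AA E0 A4 8E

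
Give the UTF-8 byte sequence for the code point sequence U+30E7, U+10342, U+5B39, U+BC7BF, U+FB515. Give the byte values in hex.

E3 83 A7 F0 90 8D 82 E5 AC B9 F2 BC 9E BF F3 BB 94 95

U+30E7: 3-byte form → E3 83 A7.
U+10342: 4-byte form → F0 90 8D 82.
U+5B39: 3-byte form → E5 AC B9.
U+BC7BF: 4-byte form → F2 BC 9E BF.
U+FB515: 4-byte form → F3 BB 94 95.
Concatenated (18 bytes): E3 83 A7 F0 90 8D 82 E5 AC B9 F2 BC 9E BF F3 BB 94 95.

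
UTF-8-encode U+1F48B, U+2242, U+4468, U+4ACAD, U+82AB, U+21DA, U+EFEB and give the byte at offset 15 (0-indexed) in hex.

0x8A

U+1F48B → 4-byte form F0 9F 92 8B at offsets 0–3.
U+2242 → 3-byte form E2 89 82 at offsets 4–6.
U+4468 → 3-byte form E4 91 A8 at offsets 7–9.
U+4ACAD → 4-byte form F1 8A B2 AD at offsets 10–13.
U+82AB → 3-byte form E8 8A AB at offsets 14–16.
Offset 15 falls in char 5's range; it's byte 2 of E8 8A AB = 0x8A.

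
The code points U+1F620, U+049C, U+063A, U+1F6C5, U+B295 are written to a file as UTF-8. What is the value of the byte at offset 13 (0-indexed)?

U+1F620 → 4-byte form F0 9F 98 A0 at offsets 0–3.
U+049C → 2-byte form D2 9C at offsets 4–5.
U+063A → 2-byte form D8 BA at offsets 6–7.
U+1F6C5 → 4-byte form F0 9F 9B 85 at offsets 8–11.
U+B295 → 3-byte form EB 8A 95 at offsets 12–14.
Offset 13 falls in char 5's range; it's byte 2 of EB 8A 95 = 0x8A.

0x8A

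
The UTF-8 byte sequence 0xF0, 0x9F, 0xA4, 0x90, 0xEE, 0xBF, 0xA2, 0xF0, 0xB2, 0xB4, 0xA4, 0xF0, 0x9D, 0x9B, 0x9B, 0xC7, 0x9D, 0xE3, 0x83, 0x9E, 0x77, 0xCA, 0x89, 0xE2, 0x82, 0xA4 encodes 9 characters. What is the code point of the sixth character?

Offset 0: leading byte 0xF0 = 11110000 → 4-byte char #1 = F0 9F A4 90.
Offset 4: leading byte 0xEE = 11101110 → 3-byte char #2 = EE BF A2.
Offset 7: leading byte 0xF0 = 11110000 → 4-byte char #3 = F0 B2 B4 A4.
Offset 11: leading byte 0xF0 = 11110000 → 4-byte char #4 = F0 9D 9B 9B.
Offset 15: leading byte 0xC7 = 11000111 → 2-byte char #5 = C7 9D.
Offset 17: leading byte 0xE3 = 11100011 → 3-byte char #6 = E3 83 9E.
Leading byte 0xE3 = 11100011 matches 1110xxxx → 3-byte sequence.
Byte 1: 0xE3 = 11100011, payload 0011 (4 bits).
Byte 2: 0x83 = 10000011 (10xxxxxx ✓), payload 000011.
Byte 3: 0x9E = 10011110 (10xxxxxx ✓), payload 011110.
Concatenate: 0011000011011110 = 0x30DE (16 bits → U+30DE).

U+30DE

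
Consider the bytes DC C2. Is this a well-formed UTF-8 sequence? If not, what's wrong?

Leading byte 0xDC = 11011100 → 2-byte form.
Byte 2 is 0xC2 = 11000010, which is not 10xxxxxx — expected a continuation byte.

invalid (non-continuation byte where continuation expected)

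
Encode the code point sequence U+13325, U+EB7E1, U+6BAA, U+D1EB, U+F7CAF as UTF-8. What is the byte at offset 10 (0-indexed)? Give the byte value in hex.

0xAA

U+13325 → 4-byte form F0 93 8C A5 at offsets 0–3.
U+EB7E1 → 4-byte form F3 AB 9F A1 at offsets 4–7.
U+6BAA → 3-byte form E6 AE AA at offsets 8–10.
Offset 10 falls in char 3's range; it's byte 3 of E6 AE AA = 0xAA.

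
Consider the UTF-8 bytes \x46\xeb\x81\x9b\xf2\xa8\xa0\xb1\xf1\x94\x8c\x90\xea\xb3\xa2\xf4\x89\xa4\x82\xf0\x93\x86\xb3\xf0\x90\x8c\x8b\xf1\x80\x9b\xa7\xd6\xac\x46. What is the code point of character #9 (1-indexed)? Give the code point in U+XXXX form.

U+406E7

Offset 0: leading byte 0x46 = 01000110 → 1-byte char #1 = 46.
Offset 1: leading byte 0xEB = 11101011 → 3-byte char #2 = EB 81 9B.
Offset 4: leading byte 0xF2 = 11110010 → 4-byte char #3 = F2 A8 A0 B1.
Offset 8: leading byte 0xF1 = 11110001 → 4-byte char #4 = F1 94 8C 90.
Offset 12: leading byte 0xEA = 11101010 → 3-byte char #5 = EA B3 A2.
Offset 15: leading byte 0xF4 = 11110100 → 4-byte char #6 = F4 89 A4 82.
Offset 19: leading byte 0xF0 = 11110000 → 4-byte char #7 = F0 93 86 B3.
Offset 23: leading byte 0xF0 = 11110000 → 4-byte char #8 = F0 90 8C 8B.
Offset 27: leading byte 0xF1 = 11110001 → 4-byte char #9 = F1 80 9B A7.
Leading byte 0xF1 = 11110001 matches 11110xxx → 4-byte sequence.
Byte 1: 0xF1 = 11110001, payload 001 (3 bits).
Byte 2: 0x80 = 10000000 (10xxxxxx ✓), payload 000000.
Byte 3: 0x9B = 10011011 (10xxxxxx ✓), payload 011011.
Byte 4: 0xA7 = 10100111 (10xxxxxx ✓), payload 100111.
Concatenate: 001000000011011100111 = 0x406E7 (21 bits → U+406E7).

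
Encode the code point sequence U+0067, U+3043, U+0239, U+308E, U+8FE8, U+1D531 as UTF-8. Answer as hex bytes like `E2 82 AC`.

67 E3 81 83 C8 B9 E3 82 8E E8 BF A8 F0 9D 94 B1

U+0067: 1-byte form → 67.
U+3043: 3-byte form → E3 81 83.
U+0239: 2-byte form → C8 B9.
U+308E: 3-byte form → E3 82 8E.
U+8FE8: 3-byte form → E8 BF A8.
U+1D531: 4-byte form → F0 9D 94 B1.
Concatenated (16 bytes): 67 E3 81 83 C8 B9 E3 82 8E E8 BF A8 F0 9D 94 B1.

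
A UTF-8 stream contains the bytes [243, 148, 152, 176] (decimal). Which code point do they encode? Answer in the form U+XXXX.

Leading byte 0xF3 = 11110011 matches 11110xxx → 4-byte sequence.
Byte 1: 0xF3 = 11110011, payload 011 (3 bits).
Byte 2: 0x94 = 10010100 (10xxxxxx ✓), payload 010100.
Byte 3: 0x98 = 10011000 (10xxxxxx ✓), payload 011000.
Byte 4: 0xB0 = 10110000 (10xxxxxx ✓), payload 110000.
Concatenate: 011010100011000110000 = 0xD4630 (21 bits → U+D4630).

U+D4630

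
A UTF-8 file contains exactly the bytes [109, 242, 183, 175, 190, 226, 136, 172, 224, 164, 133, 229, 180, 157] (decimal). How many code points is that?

Byte at offset 0: 0x6D = 01101101 → 1-byte char (#1). Advance 1.
Byte at offset 1: 0xF2 = 11110010 → 4-byte char (#2). Advance 4.
Byte at offset 5: 0xE2 = 11100010 → 3-byte char (#3). Advance 3.
Byte at offset 8: 0xE0 = 11100000 → 3-byte char (#4). Advance 3.
Byte at offset 11: 0xE5 = 11100101 → 3-byte char (#5). Advance 3.
Reached end at offset 14 after 5 code points.

5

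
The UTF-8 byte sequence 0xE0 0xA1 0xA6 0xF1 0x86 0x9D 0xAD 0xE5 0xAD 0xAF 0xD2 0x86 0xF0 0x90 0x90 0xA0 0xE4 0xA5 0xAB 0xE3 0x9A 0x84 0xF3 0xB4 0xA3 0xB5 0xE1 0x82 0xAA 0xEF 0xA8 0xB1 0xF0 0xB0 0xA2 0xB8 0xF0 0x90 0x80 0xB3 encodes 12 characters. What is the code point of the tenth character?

U+FA31

Offset 0: leading byte 0xE0 = 11100000 → 3-byte char #1 = E0 A1 A6.
Offset 3: leading byte 0xF1 = 11110001 → 4-byte char #2 = F1 86 9D AD.
Offset 7: leading byte 0xE5 = 11100101 → 3-byte char #3 = E5 AD AF.
Offset 10: leading byte 0xD2 = 11010010 → 2-byte char #4 = D2 86.
Offset 12: leading byte 0xF0 = 11110000 → 4-byte char #5 = F0 90 90 A0.
Offset 16: leading byte 0xE4 = 11100100 → 3-byte char #6 = E4 A5 AB.
Offset 19: leading byte 0xE3 = 11100011 → 3-byte char #7 = E3 9A 84.
Offset 22: leading byte 0xF3 = 11110011 → 4-byte char #8 = F3 B4 A3 B5.
Offset 26: leading byte 0xE1 = 11100001 → 3-byte char #9 = E1 82 AA.
Offset 29: leading byte 0xEF = 11101111 → 3-byte char #10 = EF A8 B1.
Leading byte 0xEF = 11101111 matches 1110xxxx → 3-byte sequence.
Byte 1: 0xEF = 11101111, payload 1111 (4 bits).
Byte 2: 0xA8 = 10101000 (10xxxxxx ✓), payload 101000.
Byte 3: 0xB1 = 10110001 (10xxxxxx ✓), payload 110001.
Concatenate: 1111101000110001 = 0xFA31 (16 bits → U+FA31).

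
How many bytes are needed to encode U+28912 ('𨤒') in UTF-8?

U+28912 = 0x28912. UTF-8 uses 1 byte below 0x80, 2 below 0x800, 3 below 0x10000, 4 up to 0x10FFFF. 0x28912 is in U+10000–U+10FFFF → 4 bytes.

4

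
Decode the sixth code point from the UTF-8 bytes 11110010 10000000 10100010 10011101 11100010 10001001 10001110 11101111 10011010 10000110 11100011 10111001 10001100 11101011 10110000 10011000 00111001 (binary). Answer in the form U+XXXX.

Offset 0: leading byte 0xF2 = 11110010 → 4-byte char #1 = F2 80 A2 9D.
Offset 4: leading byte 0xE2 = 11100010 → 3-byte char #2 = E2 89 8E.
Offset 7: leading byte 0xEF = 11101111 → 3-byte char #3 = EF 9A 86.
Offset 10: leading byte 0xE3 = 11100011 → 3-byte char #4 = E3 B9 8C.
Offset 13: leading byte 0xEB = 11101011 → 3-byte char #5 = EB B0 98.
Offset 16: leading byte 0x39 = 00111001 → 1-byte char #6 = 39.
Leading byte 0x39 = 00111001 matches 0xxxxxxx → 1-byte sequence.
Byte 1: 0x39 = 00111001, payload 0111001 (7 bits).
Concatenate: 0111001 = 0x39 (7 bits → U+0039).

U+0039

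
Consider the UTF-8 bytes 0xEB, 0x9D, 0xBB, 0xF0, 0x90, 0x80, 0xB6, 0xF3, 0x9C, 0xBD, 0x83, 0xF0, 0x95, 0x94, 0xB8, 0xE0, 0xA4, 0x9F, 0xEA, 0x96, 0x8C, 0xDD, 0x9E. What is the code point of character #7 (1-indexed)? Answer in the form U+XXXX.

Offset 0: leading byte 0xEB = 11101011 → 3-byte char #1 = EB 9D BB.
Offset 3: leading byte 0xF0 = 11110000 → 4-byte char #2 = F0 90 80 B6.
Offset 7: leading byte 0xF3 = 11110011 → 4-byte char #3 = F3 9C BD 83.
Offset 11: leading byte 0xF0 = 11110000 → 4-byte char #4 = F0 95 94 B8.
Offset 15: leading byte 0xE0 = 11100000 → 3-byte char #5 = E0 A4 9F.
Offset 18: leading byte 0xEA = 11101010 → 3-byte char #6 = EA 96 8C.
Offset 21: leading byte 0xDD = 11011101 → 2-byte char #7 = DD 9E.
Leading byte 0xDD = 11011101 matches 110xxxxx → 2-byte sequence.
Byte 1: 0xDD = 11011101, payload 11101 (5 bits).
Byte 2: 0x9E = 10011110 (10xxxxxx ✓), payload 011110.
Concatenate: 11101011110 = 0x75E (11 bits → U+075E).

U+075E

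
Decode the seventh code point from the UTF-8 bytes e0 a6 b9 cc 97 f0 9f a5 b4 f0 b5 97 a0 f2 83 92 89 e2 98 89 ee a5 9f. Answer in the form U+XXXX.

Offset 0: leading byte 0xE0 = 11100000 → 3-byte char #1 = E0 A6 B9.
Offset 3: leading byte 0xCC = 11001100 → 2-byte char #2 = CC 97.
Offset 5: leading byte 0xF0 = 11110000 → 4-byte char #3 = F0 9F A5 B4.
Offset 9: leading byte 0xF0 = 11110000 → 4-byte char #4 = F0 B5 97 A0.
Offset 13: leading byte 0xF2 = 11110010 → 4-byte char #5 = F2 83 92 89.
Offset 17: leading byte 0xE2 = 11100010 → 3-byte char #6 = E2 98 89.
Offset 20: leading byte 0xEE = 11101110 → 3-byte char #7 = EE A5 9F.
Leading byte 0xEE = 11101110 matches 1110xxxx → 3-byte sequence.
Byte 1: 0xEE = 11101110, payload 1110 (4 bits).
Byte 2: 0xA5 = 10100101 (10xxxxxx ✓), payload 100101.
Byte 3: 0x9F = 10011111 (10xxxxxx ✓), payload 011111.
Concatenate: 1110100101011111 = 0xE95F (16 bits → U+E95F).

U+E95F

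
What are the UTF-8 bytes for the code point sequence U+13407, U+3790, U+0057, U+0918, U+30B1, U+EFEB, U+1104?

U+13407: 4-byte form → F0 93 90 87.
U+3790: 3-byte form → E3 9E 90.
U+0057: 1-byte form → 57.
U+0918: 3-byte form → E0 A4 98.
U+30B1: 3-byte form → E3 82 B1.
U+EFEB: 3-byte form → EE BF AB.
U+1104: 3-byte form → E1 84 84.
Concatenated (20 bytes): F0 93 90 87 E3 9E 90 57 E0 A4 98 E3 82 B1 EE BF AB E1 84 84.

F0 93 90 87 E3 9E 90 57 E0 A4 98 E3 82 B1 EE BF AB E1 84 84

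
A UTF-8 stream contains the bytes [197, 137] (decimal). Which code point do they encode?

U+0149

Leading byte 0xC5 = 11000101 matches 110xxxxx → 2-byte sequence.
Byte 1: 0xC5 = 11000101, payload 00101 (5 bits).
Byte 2: 0x89 = 10001001 (10xxxxxx ✓), payload 001001.
Concatenate: 00101001001 = 0x149 (11 bits → U+0149).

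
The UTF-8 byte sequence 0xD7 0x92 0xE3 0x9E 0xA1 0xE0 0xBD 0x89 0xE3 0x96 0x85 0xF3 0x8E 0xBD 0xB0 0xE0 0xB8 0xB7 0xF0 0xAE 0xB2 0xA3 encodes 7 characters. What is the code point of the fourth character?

Offset 0: leading byte 0xD7 = 11010111 → 2-byte char #1 = D7 92.
Offset 2: leading byte 0xE3 = 11100011 → 3-byte char #2 = E3 9E A1.
Offset 5: leading byte 0xE0 = 11100000 → 3-byte char #3 = E0 BD 89.
Offset 8: leading byte 0xE3 = 11100011 → 3-byte char #4 = E3 96 85.
Leading byte 0xE3 = 11100011 matches 1110xxxx → 3-byte sequence.
Byte 1: 0xE3 = 11100011, payload 0011 (4 bits).
Byte 2: 0x96 = 10010110 (10xxxxxx ✓), payload 010110.
Byte 3: 0x85 = 10000101 (10xxxxxx ✓), payload 000101.
Concatenate: 0011010110000101 = 0x3585 (16 bits → U+3585).

U+3585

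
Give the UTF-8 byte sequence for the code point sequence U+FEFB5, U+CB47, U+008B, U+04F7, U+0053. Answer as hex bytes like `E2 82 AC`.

F3 BE BE B5 EC AD 87 C2 8B D3 B7 53

U+FEFB5: 4-byte form → F3 BE BE B5.
U+CB47: 3-byte form → EC AD 87.
U+008B: 2-byte form → C2 8B.
U+04F7: 2-byte form → D3 B7.
U+0053: 1-byte form → 53.
Concatenated (12 bytes): F3 BE BE B5 EC AD 87 C2 8B D3 B7 53.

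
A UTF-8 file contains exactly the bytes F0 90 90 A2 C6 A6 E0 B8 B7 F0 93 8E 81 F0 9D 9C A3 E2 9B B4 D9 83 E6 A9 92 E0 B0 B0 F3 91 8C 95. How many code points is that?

10

Byte at offset 0: 0xF0 = 11110000 → 4-byte char (#1). Advance 4.
Byte at offset 4: 0xC6 = 11000110 → 2-byte char (#2). Advance 2.
Byte at offset 6: 0xE0 = 11100000 → 3-byte char (#3). Advance 3.
Byte at offset 9: 0xF0 = 11110000 → 4-byte char (#4). Advance 4.
Byte at offset 13: 0xF0 = 11110000 → 4-byte char (#5). Advance 4.
Byte at offset 17: 0xE2 = 11100010 → 3-byte char (#6). Advance 3.
Byte at offset 20: 0xD9 = 11011001 → 2-byte char (#7). Advance 2.
Byte at offset 22: 0xE6 = 11100110 → 3-byte char (#8). Advance 3.
Byte at offset 25: 0xE0 = 11100000 → 3-byte char (#9). Advance 3.
Byte at offset 28: 0xF3 = 11110011 → 4-byte char (#10). Advance 4.
Reached end at offset 32 after 10 code points.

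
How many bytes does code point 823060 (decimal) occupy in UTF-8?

U+C8F14 = 0xC8F14. UTF-8 uses 1 byte below 0x80, 2 below 0x800, 3 below 0x10000, 4 up to 0x10FFFF. 0xC8F14 is in U+10000–U+10FFFF → 4 bytes.

4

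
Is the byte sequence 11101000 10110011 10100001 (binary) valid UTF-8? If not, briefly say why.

valid

Leading byte 0xE8 = 11101000 → 3-byte form.
Continuation bytes 0xB3=10110011, 0xA1=10100001 all match 10xxxxxx.
Decoded value 0x8CE1 is ≥ 0x800 (shortest form) and not a surrogate.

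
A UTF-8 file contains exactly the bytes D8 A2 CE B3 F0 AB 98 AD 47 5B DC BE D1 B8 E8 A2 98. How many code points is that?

Byte at offset 0: 0xD8 = 11011000 → 2-byte char (#1). Advance 2.
Byte at offset 2: 0xCE = 11001110 → 2-byte char (#2). Advance 2.
Byte at offset 4: 0xF0 = 11110000 → 4-byte char (#3). Advance 4.
Byte at offset 8: 0x47 = 01000111 → 1-byte char (#4). Advance 1.
Byte at offset 9: 0x5B = 01011011 → 1-byte char (#5). Advance 1.
Byte at offset 10: 0xDC = 11011100 → 2-byte char (#6). Advance 2.
Byte at offset 12: 0xD1 = 11010001 → 2-byte char (#7). Advance 2.
Byte at offset 14: 0xE8 = 11101000 → 3-byte char (#8). Advance 3.
Reached end at offset 17 after 8 code points.

8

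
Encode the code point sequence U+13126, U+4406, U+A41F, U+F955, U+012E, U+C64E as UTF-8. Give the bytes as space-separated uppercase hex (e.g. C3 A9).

U+13126: 4-byte form → F0 93 84 A6.
U+4406: 3-byte form → E4 90 86.
U+A41F: 3-byte form → EA 90 9F.
U+F955: 3-byte form → EF A5 95.
U+012E: 2-byte form → C4 AE.
U+C64E: 3-byte form → EC 99 8E.
Concatenated (18 bytes): F0 93 84 A6 E4 90 86 EA 90 9F EF A5 95 C4 AE EC 99 8E.

F0 93 84 A6 E4 90 86 EA 90 9F EF A5 95 C4 AE EC 99 8E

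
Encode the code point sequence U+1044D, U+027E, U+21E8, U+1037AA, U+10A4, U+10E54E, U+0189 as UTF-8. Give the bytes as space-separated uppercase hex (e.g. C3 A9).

U+1044D: 4-byte form → F0 90 91 8D.
U+027E: 2-byte form → C9 BE.
U+21E8: 3-byte form → E2 87 A8.
U+1037AA: 4-byte form → F4 83 9E AA.
U+10A4: 3-byte form → E1 82 A4.
U+10E54E: 4-byte form → F4 8E 95 8E.
U+0189: 2-byte form → C6 89.
Concatenated (22 bytes): F0 90 91 8D C9 BE E2 87 A8 F4 83 9E AA E1 82 A4 F4 8E 95 8E C6 89.

F0 90 91 8D C9 BE E2 87 A8 F4 83 9E AA E1 82 A4 F4 8E 95 8E C6 89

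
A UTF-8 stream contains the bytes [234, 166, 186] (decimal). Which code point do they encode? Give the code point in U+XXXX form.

U+A9BA

Leading byte 0xEA = 11101010 matches 1110xxxx → 3-byte sequence.
Byte 1: 0xEA = 11101010, payload 1010 (4 bits).
Byte 2: 0xA6 = 10100110 (10xxxxxx ✓), payload 100110.
Byte 3: 0xBA = 10111010 (10xxxxxx ✓), payload 111010.
Concatenate: 1010100110111010 = 0xA9BA (16 bits → U+A9BA).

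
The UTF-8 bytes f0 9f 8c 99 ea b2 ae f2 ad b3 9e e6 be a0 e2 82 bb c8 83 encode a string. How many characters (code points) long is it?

6

Byte at offset 0: 0xF0 = 11110000 → 4-byte char (#1). Advance 4.
Byte at offset 4: 0xEA = 11101010 → 3-byte char (#2). Advance 3.
Byte at offset 7: 0xF2 = 11110010 → 4-byte char (#3). Advance 4.
Byte at offset 11: 0xE6 = 11100110 → 3-byte char (#4). Advance 3.
Byte at offset 14: 0xE2 = 11100010 → 3-byte char (#5). Advance 3.
Byte at offset 17: 0xC8 = 11001000 → 2-byte char (#6). Advance 2.
Reached end at offset 19 after 6 code points.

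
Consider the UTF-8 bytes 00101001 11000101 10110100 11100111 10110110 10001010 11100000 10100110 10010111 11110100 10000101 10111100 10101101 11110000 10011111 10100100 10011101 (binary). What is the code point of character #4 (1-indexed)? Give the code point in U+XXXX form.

U+0997

Offset 0: leading byte 0x29 = 00101001 → 1-byte char #1 = 29.
Offset 1: leading byte 0xC5 = 11000101 → 2-byte char #2 = C5 B4.
Offset 3: leading byte 0xE7 = 11100111 → 3-byte char #3 = E7 B6 8A.
Offset 6: leading byte 0xE0 = 11100000 → 3-byte char #4 = E0 A6 97.
Leading byte 0xE0 = 11100000 matches 1110xxxx → 3-byte sequence.
Byte 1: 0xE0 = 11100000, payload 0000 (4 bits).
Byte 2: 0xA6 = 10100110 (10xxxxxx ✓), payload 100110.
Byte 3: 0x97 = 10010111 (10xxxxxx ✓), payload 010111.
Concatenate: 0000100110010111 = 0x997 (16 bits → U+0997).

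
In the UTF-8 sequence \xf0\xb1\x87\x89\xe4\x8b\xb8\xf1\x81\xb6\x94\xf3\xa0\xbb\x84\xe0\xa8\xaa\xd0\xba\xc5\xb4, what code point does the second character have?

Offset 0: leading byte 0xF0 = 11110000 → 4-byte char #1 = F0 B1 87 89.
Offset 4: leading byte 0xE4 = 11100100 → 3-byte char #2 = E4 8B B8.
Leading byte 0xE4 = 11100100 matches 1110xxxx → 3-byte sequence.
Byte 1: 0xE4 = 11100100, payload 0100 (4 bits).
Byte 2: 0x8B = 10001011 (10xxxxxx ✓), payload 001011.
Byte 3: 0xB8 = 10111000 (10xxxxxx ✓), payload 111000.
Concatenate: 0100001011111000 = 0x42F8 (16 bits → U+42F8).

U+42F8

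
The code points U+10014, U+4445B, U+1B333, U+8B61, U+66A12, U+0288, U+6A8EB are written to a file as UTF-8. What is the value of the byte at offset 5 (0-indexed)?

0x84

U+10014 → 4-byte form F0 90 80 94 at offsets 0–3.
U+4445B → 4-byte form F1 84 91 9B at offsets 4–7.
Offset 5 falls in char 2's range; it's byte 2 of F1 84 91 9B = 0x84.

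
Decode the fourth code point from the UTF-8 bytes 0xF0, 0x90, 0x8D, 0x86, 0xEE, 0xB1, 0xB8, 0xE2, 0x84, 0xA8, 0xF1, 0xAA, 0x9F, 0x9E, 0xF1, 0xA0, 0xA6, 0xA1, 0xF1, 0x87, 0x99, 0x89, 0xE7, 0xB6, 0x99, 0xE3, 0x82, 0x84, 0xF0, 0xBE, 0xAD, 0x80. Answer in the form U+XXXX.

Offset 0: leading byte 0xF0 = 11110000 → 4-byte char #1 = F0 90 8D 86.
Offset 4: leading byte 0xEE = 11101110 → 3-byte char #2 = EE B1 B8.
Offset 7: leading byte 0xE2 = 11100010 → 3-byte char #3 = E2 84 A8.
Offset 10: leading byte 0xF1 = 11110001 → 4-byte char #4 = F1 AA 9F 9E.
Leading byte 0xF1 = 11110001 matches 11110xxx → 4-byte sequence.
Byte 1: 0xF1 = 11110001, payload 001 (3 bits).
Byte 2: 0xAA = 10101010 (10xxxxxx ✓), payload 101010.
Byte 3: 0x9F = 10011111 (10xxxxxx ✓), payload 011111.
Byte 4: 0x9E = 10011110 (10xxxxxx ✓), payload 011110.
Concatenate: 001101010011111011110 = 0x6A7DE (21 bits → U+6A7DE).

U+6A7DE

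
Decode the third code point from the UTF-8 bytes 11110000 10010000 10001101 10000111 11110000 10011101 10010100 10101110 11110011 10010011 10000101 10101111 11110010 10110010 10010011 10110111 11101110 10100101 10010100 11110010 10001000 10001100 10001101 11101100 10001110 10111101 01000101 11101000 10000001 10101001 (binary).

Offset 0: leading byte 0xF0 = 11110000 → 4-byte char #1 = F0 90 8D 87.
Offset 4: leading byte 0xF0 = 11110000 → 4-byte char #2 = F0 9D 94 AE.
Offset 8: leading byte 0xF3 = 11110011 → 4-byte char #3 = F3 93 85 AF.
Leading byte 0xF3 = 11110011 matches 11110xxx → 4-byte sequence.
Byte 1: 0xF3 = 11110011, payload 011 (3 bits).
Byte 2: 0x93 = 10010011 (10xxxxxx ✓), payload 010011.
Byte 3: 0x85 = 10000101 (10xxxxxx ✓), payload 000101.
Byte 4: 0xAF = 10101111 (10xxxxxx ✓), payload 101111.
Concatenate: 011010011000101101111 = 0xD316F (21 bits → U+D316F).

U+D316F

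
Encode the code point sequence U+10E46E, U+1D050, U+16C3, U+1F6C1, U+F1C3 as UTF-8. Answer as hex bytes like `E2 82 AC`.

F4 8E 91 AE F0 9D 81 90 E1 9B 83 F0 9F 9B 81 EF 87 83

U+10E46E: 4-byte form → F4 8E 91 AE.
U+1D050: 4-byte form → F0 9D 81 90.
U+16C3: 3-byte form → E1 9B 83.
U+1F6C1: 4-byte form → F0 9F 9B 81.
U+F1C3: 3-byte form → EF 87 83.
Concatenated (18 bytes): F4 8E 91 AE F0 9D 81 90 E1 9B 83 F0 9F 9B 81 EF 87 83.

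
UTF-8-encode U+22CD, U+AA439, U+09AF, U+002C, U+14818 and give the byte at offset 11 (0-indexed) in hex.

0xF0

U+22CD → 3-byte form E2 8B 8D at offsets 0–2.
U+AA439 → 4-byte form F2 AA 90 B9 at offsets 3–6.
U+09AF → 3-byte form E0 A6 AF at offsets 7–9.
U+002C → 1-byte form 2C at offsets 10–10.
U+14818 → 4-byte form F0 94 A0 98 at offsets 11–14.
Offset 11 falls in char 5's range; it's byte 1 of F0 94 A0 98 = 0xF0.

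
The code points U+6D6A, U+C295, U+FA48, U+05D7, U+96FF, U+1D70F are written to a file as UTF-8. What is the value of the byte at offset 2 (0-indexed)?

0xAA

U+6D6A → 3-byte form E6 B5 AA at offsets 0–2.
Offset 2 falls in char 1's range; it's byte 3 of E6 B5 AA = 0xAA.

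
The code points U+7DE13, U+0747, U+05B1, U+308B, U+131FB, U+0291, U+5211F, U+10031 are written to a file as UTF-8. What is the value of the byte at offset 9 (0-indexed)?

U+7DE13 → 4-byte form F1 BD B8 93 at offsets 0–3.
U+0747 → 2-byte form DD 87 at offsets 4–5.
U+05B1 → 2-byte form D6 B1 at offsets 6–7.
U+308B → 3-byte form E3 82 8B at offsets 8–10.
Offset 9 falls in char 4's range; it's byte 2 of E3 82 8B = 0x82.

0x82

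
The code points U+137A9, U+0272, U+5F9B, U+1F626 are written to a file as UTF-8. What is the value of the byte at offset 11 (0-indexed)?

U+137A9 → 4-byte form F0 93 9E A9 at offsets 0–3.
U+0272 → 2-byte form C9 B2 at offsets 4–5.
U+5F9B → 3-byte form E5 BE 9B at offsets 6–8.
U+1F626 → 4-byte form F0 9F 98 A6 at offsets 9–12.
Offset 11 falls in char 4's range; it's byte 3 of F0 9F 98 A6 = 0x98.

0x98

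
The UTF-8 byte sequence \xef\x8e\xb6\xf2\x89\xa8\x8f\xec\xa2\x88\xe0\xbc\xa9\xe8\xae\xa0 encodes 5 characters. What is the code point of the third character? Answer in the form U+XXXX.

U+C888

Offset 0: leading byte 0xEF = 11101111 → 3-byte char #1 = EF 8E B6.
Offset 3: leading byte 0xF2 = 11110010 → 4-byte char #2 = F2 89 A8 8F.
Offset 7: leading byte 0xEC = 11101100 → 3-byte char #3 = EC A2 88.
Leading byte 0xEC = 11101100 matches 1110xxxx → 3-byte sequence.
Byte 1: 0xEC = 11101100, payload 1100 (4 bits).
Byte 2: 0xA2 = 10100010 (10xxxxxx ✓), payload 100010.
Byte 3: 0x88 = 10001000 (10xxxxxx ✓), payload 001000.
Concatenate: 1100100010001000 = 0xC888 (16 bits → U+C888).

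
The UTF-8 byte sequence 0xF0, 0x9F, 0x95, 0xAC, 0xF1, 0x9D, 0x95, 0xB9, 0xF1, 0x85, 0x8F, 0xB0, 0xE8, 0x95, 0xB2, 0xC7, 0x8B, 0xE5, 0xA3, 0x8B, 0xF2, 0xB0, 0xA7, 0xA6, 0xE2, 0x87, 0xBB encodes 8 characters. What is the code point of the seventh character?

Offset 0: leading byte 0xF0 = 11110000 → 4-byte char #1 = F0 9F 95 AC.
Offset 4: leading byte 0xF1 = 11110001 → 4-byte char #2 = F1 9D 95 B9.
Offset 8: leading byte 0xF1 = 11110001 → 4-byte char #3 = F1 85 8F B0.
Offset 12: leading byte 0xE8 = 11101000 → 3-byte char #4 = E8 95 B2.
Offset 15: leading byte 0xC7 = 11000111 → 2-byte char #5 = C7 8B.
Offset 17: leading byte 0xE5 = 11100101 → 3-byte char #6 = E5 A3 8B.
Offset 20: leading byte 0xF2 = 11110010 → 4-byte char #7 = F2 B0 A7 A6.
Leading byte 0xF2 = 11110010 matches 11110xxx → 4-byte sequence.
Byte 1: 0xF2 = 11110010, payload 010 (3 bits).
Byte 2: 0xB0 = 10110000 (10xxxxxx ✓), payload 110000.
Byte 3: 0xA7 = 10100111 (10xxxxxx ✓), payload 100111.
Byte 4: 0xA6 = 10100110 (10xxxxxx ✓), payload 100110.
Concatenate: 010110000100111100110 = 0xB09E6 (21 bits → U+B09E6).

U+B09E6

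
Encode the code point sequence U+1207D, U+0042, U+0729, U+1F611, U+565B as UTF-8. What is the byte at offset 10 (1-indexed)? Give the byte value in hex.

0x98

1-indexed offset 10 is 0-indexed offset 9.
U+1207D → 4-byte form F0 92 81 BD at offsets 0–3.
U+0042 → 1-byte form 42 at offsets 4–4.
U+0729 → 2-byte form DC A9 at offsets 5–6.
U+1F611 → 4-byte form F0 9F 98 91 at offsets 7–10.
Offset 9 falls in char 4's range; it's byte 3 of F0 9F 98 91 = 0x98.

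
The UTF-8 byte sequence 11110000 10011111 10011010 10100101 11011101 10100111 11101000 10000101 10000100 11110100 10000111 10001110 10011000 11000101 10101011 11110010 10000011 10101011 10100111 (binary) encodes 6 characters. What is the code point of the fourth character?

Offset 0: leading byte 0xF0 = 11110000 → 4-byte char #1 = F0 9F 9A A5.
Offset 4: leading byte 0xDD = 11011101 → 2-byte char #2 = DD A7.
Offset 6: leading byte 0xE8 = 11101000 → 3-byte char #3 = E8 85 84.
Offset 9: leading byte 0xF4 = 11110100 → 4-byte char #4 = F4 87 8E 98.
Leading byte 0xF4 = 11110100 matches 11110xxx → 4-byte sequence.
Byte 1: 0xF4 = 11110100, payload 100 (3 bits).
Byte 2: 0x87 = 10000111 (10xxxxxx ✓), payload 000111.
Byte 3: 0x8E = 10001110 (10xxxxxx ✓), payload 001110.
Byte 4: 0x98 = 10011000 (10xxxxxx ✓), payload 011000.
Concatenate: 100000111001110011000 = 0x107398 (21 bits → U+107398).

U+107398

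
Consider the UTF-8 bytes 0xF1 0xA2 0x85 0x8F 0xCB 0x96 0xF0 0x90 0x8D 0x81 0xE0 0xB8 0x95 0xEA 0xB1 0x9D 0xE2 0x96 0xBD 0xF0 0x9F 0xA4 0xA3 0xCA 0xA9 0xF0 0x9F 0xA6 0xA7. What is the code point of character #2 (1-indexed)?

U+02D6

Offset 0: leading byte 0xF1 = 11110001 → 4-byte char #1 = F1 A2 85 8F.
Offset 4: leading byte 0xCB = 11001011 → 2-byte char #2 = CB 96.
Leading byte 0xCB = 11001011 matches 110xxxxx → 2-byte sequence.
Byte 1: 0xCB = 11001011, payload 01011 (5 bits).
Byte 2: 0x96 = 10010110 (10xxxxxx ✓), payload 010110.
Concatenate: 01011010110 = 0x2D6 (11 bits → U+02D6).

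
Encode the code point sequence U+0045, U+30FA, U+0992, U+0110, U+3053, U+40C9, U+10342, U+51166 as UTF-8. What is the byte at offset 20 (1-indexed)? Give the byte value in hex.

1-indexed offset 20 is 0-indexed offset 19.
U+0045 → 1-byte form 45 at offsets 0–0.
U+30FA → 3-byte form E3 83 BA at offsets 1–3.
U+0992 → 3-byte form E0 A6 92 at offsets 4–6.
U+0110 → 2-byte form C4 90 at offsets 7–8.
U+3053 → 3-byte form E3 81 93 at offsets 9–11.
U+40C9 → 3-byte form E4 83 89 at offsets 12–14.
U+10342 → 4-byte form F0 90 8D 82 at offsets 15–18.
U+51166 → 4-byte form F1 91 85 A6 at offsets 19–22.
Offset 19 falls in char 8's range; it's byte 1 of F1 91 85 A6 = 0xF1.

0xF1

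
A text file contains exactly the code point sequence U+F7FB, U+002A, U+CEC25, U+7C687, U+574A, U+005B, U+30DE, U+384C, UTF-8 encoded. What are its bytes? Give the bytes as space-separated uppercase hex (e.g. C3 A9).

EF 9F BB 2A F3 8E B0 A5 F1 BC 9A 87 E5 9D 8A 5B E3 83 9E E3 A1 8C

U+F7FB: 3-byte form → EF 9F BB.
U+002A: 1-byte form → 2A.
U+CEC25: 4-byte form → F3 8E B0 A5.
U+7C687: 4-byte form → F1 BC 9A 87.
U+574A: 3-byte form → E5 9D 8A.
U+005B: 1-byte form → 5B.
U+30DE: 3-byte form → E3 83 9E.
U+384C: 3-byte form → E3 A1 8C.
Concatenated (22 bytes): EF 9F BB 2A F3 8E B0 A5 F1 BC 9A 87 E5 9D 8A 5B E3 83 9E E3 A1 8C.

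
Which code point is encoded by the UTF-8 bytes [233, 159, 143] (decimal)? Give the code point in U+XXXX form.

U+97CF

Leading byte 0xE9 = 11101001 matches 1110xxxx → 3-byte sequence.
Byte 1: 0xE9 = 11101001, payload 1001 (4 bits).
Byte 2: 0x9F = 10011111 (10xxxxxx ✓), payload 011111.
Byte 3: 0x8F = 10001111 (10xxxxxx ✓), payload 001111.
Concatenate: 1001011111001111 = 0x97CF (16 bits → U+97CF).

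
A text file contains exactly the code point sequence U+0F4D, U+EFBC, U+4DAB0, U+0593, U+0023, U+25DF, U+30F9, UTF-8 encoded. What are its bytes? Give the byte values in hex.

E0 BD 8D EE BE BC F1 8D AA B0 D6 93 23 E2 97 9F E3 83 B9

U+0F4D: 3-byte form → E0 BD 8D.
U+EFBC: 3-byte form → EE BE BC.
U+4DAB0: 4-byte form → F1 8D AA B0.
U+0593: 2-byte form → D6 93.
U+0023: 1-byte form → 23.
U+25DF: 3-byte form → E2 97 9F.
U+30F9: 3-byte form → E3 83 B9.
Concatenated (19 bytes): E0 BD 8D EE BE BC F1 8D AA B0 D6 93 23 E2 97 9F E3 83 B9.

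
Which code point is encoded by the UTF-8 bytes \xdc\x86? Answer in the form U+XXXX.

Leading byte 0xDC = 11011100 matches 110xxxxx → 2-byte sequence.
Byte 1: 0xDC = 11011100, payload 11100 (5 bits).
Byte 2: 0x86 = 10000110 (10xxxxxx ✓), payload 000110.
Concatenate: 11100000110 = 0x706 (11 bits → U+0706).

U+0706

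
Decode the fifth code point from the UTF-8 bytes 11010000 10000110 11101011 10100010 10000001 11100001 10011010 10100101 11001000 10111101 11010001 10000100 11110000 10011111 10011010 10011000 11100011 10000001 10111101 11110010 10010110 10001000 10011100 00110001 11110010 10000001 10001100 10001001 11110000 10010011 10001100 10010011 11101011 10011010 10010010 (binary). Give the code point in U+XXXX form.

Offset 0: leading byte 0xD0 = 11010000 → 2-byte char #1 = D0 86.
Offset 2: leading byte 0xEB = 11101011 → 3-byte char #2 = EB A2 81.
Offset 5: leading byte 0xE1 = 11100001 → 3-byte char #3 = E1 9A A5.
Offset 8: leading byte 0xC8 = 11001000 → 2-byte char #4 = C8 BD.
Offset 10: leading byte 0xD1 = 11010001 → 2-byte char #5 = D1 84.
Leading byte 0xD1 = 11010001 matches 110xxxxx → 2-byte sequence.
Byte 1: 0xD1 = 11010001, payload 10001 (5 bits).
Byte 2: 0x84 = 10000100 (10xxxxxx ✓), payload 000100.
Concatenate: 10001000100 = 0x444 (11 bits → U+0444).

U+0444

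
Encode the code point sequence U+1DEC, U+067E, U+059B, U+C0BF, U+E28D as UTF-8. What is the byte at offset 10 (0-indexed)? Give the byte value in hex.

0xEE

U+1DEC → 3-byte form E1 B7 AC at offsets 0–2.
U+067E → 2-byte form D9 BE at offsets 3–4.
U+059B → 2-byte form D6 9B at offsets 5–6.
U+C0BF → 3-byte form EC 82 BF at offsets 7–9.
U+E28D → 3-byte form EE 8A 8D at offsets 10–12.
Offset 10 falls in char 5's range; it's byte 1 of EE 8A 8D = 0xEE.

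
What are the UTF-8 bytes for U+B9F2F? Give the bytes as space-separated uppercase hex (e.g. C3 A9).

F2 B9 BC AF

U+B9F2F = 0xB9F2F = 761647 decimal. In range U+10000–U+10FFFF → 4-byte form: 11110xxx 10xxxxxx 10xxxxxx 10xxxxxx.
Binary (21 bits): 010111001111100101111.
Split 3+6+6+6: 010 | 111001 | 111100 | 101111.
Byte 1: 11110010 = 0xF2.
Byte 2: 10111001 = 0xB9.
Byte 3: 10111100 = 0xBC.
Byte 4: 10101111 = 0xAF.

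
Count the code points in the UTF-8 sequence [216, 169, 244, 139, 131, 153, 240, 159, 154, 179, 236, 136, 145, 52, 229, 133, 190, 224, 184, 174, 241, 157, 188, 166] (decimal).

8

Byte at offset 0: 0xD8 = 11011000 → 2-byte char (#1). Advance 2.
Byte at offset 2: 0xF4 = 11110100 → 4-byte char (#2). Advance 4.
Byte at offset 6: 0xF0 = 11110000 → 4-byte char (#3). Advance 4.
Byte at offset 10: 0xEC = 11101100 → 3-byte char (#4). Advance 3.
Byte at offset 13: 0x34 = 00110100 → 1-byte char (#5). Advance 1.
Byte at offset 14: 0xE5 = 11100101 → 3-byte char (#6). Advance 3.
Byte at offset 17: 0xE0 = 11100000 → 3-byte char (#7). Advance 3.
Byte at offset 20: 0xF1 = 11110001 → 4-byte char (#8). Advance 4.
Reached end at offset 24 after 8 code points.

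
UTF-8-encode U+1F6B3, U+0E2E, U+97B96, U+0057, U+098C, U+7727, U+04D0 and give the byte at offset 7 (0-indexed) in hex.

U+1F6B3 → 4-byte form F0 9F 9A B3 at offsets 0–3.
U+0E2E → 3-byte form E0 B8 AE at offsets 4–6.
U+97B96 → 4-byte form F2 97 AE 96 at offsets 7–10.
Offset 7 falls in char 3's range; it's byte 1 of F2 97 AE 96 = 0xF2.

0xF2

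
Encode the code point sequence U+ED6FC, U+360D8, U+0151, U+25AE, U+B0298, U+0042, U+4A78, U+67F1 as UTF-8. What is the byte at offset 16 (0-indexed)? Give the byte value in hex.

U+ED6FC → 4-byte form F3 AD 9B BC at offsets 0–3.
U+360D8 → 4-byte form F0 B6 83 98 at offsets 4–7.
U+0151 → 2-byte form C5 91 at offsets 8–9.
U+25AE → 3-byte form E2 96 AE at offsets 10–12.
U+B0298 → 4-byte form F2 B0 8A 98 at offsets 13–16.
Offset 16 falls in char 5's range; it's byte 4 of F2 B0 8A 98 = 0x98.

0x98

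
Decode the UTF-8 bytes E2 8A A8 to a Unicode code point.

Leading byte 0xE2 = 11100010 matches 1110xxxx → 3-byte sequence.
Byte 1: 0xE2 = 11100010, payload 0010 (4 bits).
Byte 2: 0x8A = 10001010 (10xxxxxx ✓), payload 001010.
Byte 3: 0xA8 = 10101000 (10xxxxxx ✓), payload 101000.
Concatenate: 0010001010101000 = 0x22A8 (16 bits → U+22A8).

U+22A8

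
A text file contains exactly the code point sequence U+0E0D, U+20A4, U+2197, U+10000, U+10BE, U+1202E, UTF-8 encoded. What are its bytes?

E0 B8 8D E2 82 A4 E2 86 97 F0 90 80 80 E1 82 BE F0 92 80 AE

U+0E0D: 3-byte form → E0 B8 8D.
U+20A4: 3-byte form → E2 82 A4.
U+2197: 3-byte form → E2 86 97.
U+10000: 4-byte form → F0 90 80 80.
U+10BE: 3-byte form → E1 82 BE.
U+1202E: 4-byte form → F0 92 80 AE.
Concatenated (20 bytes): E0 B8 8D E2 82 A4 E2 86 97 F0 90 80 80 E1 82 BE F0 92 80 AE.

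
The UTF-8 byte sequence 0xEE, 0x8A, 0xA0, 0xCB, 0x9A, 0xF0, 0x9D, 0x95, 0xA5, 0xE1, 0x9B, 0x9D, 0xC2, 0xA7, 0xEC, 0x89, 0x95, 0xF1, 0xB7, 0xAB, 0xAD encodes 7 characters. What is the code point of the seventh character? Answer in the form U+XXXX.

U+77AED

Offset 0: leading byte 0xEE = 11101110 → 3-byte char #1 = EE 8A A0.
Offset 3: leading byte 0xCB = 11001011 → 2-byte char #2 = CB 9A.
Offset 5: leading byte 0xF0 = 11110000 → 4-byte char #3 = F0 9D 95 A5.
Offset 9: leading byte 0xE1 = 11100001 → 3-byte char #4 = E1 9B 9D.
Offset 12: leading byte 0xC2 = 11000010 → 2-byte char #5 = C2 A7.
Offset 14: leading byte 0xEC = 11101100 → 3-byte char #6 = EC 89 95.
Offset 17: leading byte 0xF1 = 11110001 → 4-byte char #7 = F1 B7 AB AD.
Leading byte 0xF1 = 11110001 matches 11110xxx → 4-byte sequence.
Byte 1: 0xF1 = 11110001, payload 001 (3 bits).
Byte 2: 0xB7 = 10110111 (10xxxxxx ✓), payload 110111.
Byte 3: 0xAB = 10101011 (10xxxxxx ✓), payload 101011.
Byte 4: 0xAD = 10101101 (10xxxxxx ✓), payload 101101.
Concatenate: 001110111101011101101 = 0x77AED (21 bits → U+77AED).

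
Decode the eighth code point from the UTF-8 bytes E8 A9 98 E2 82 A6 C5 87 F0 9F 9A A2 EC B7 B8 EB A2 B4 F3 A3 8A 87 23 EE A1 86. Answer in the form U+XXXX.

U+0023

Offset 0: leading byte 0xE8 = 11101000 → 3-byte char #1 = E8 A9 98.
Offset 3: leading byte 0xE2 = 11100010 → 3-byte char #2 = E2 82 A6.
Offset 6: leading byte 0xC5 = 11000101 → 2-byte char #3 = C5 87.
Offset 8: leading byte 0xF0 = 11110000 → 4-byte char #4 = F0 9F 9A A2.
Offset 12: leading byte 0xEC = 11101100 → 3-byte char #5 = EC B7 B8.
Offset 15: leading byte 0xEB = 11101011 → 3-byte char #6 = EB A2 B4.
Offset 18: leading byte 0xF3 = 11110011 → 4-byte char #7 = F3 A3 8A 87.
Offset 22: leading byte 0x23 = 00100011 → 1-byte char #8 = 23.
Leading byte 0x23 = 00100011 matches 0xxxxxxx → 1-byte sequence.
Byte 1: 0x23 = 00100011, payload 0100011 (7 bits).
Concatenate: 0100011 = 0x23 (7 bits → U+0023).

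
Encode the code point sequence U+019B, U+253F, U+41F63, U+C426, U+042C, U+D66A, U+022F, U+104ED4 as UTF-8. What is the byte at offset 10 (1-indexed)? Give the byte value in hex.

0xEC

1-indexed offset 10 is 0-indexed offset 9.
U+019B → 2-byte form C6 9B at offsets 0–1.
U+253F → 3-byte form E2 94 BF at offsets 2–4.
U+41F63 → 4-byte form F1 81 BD A3 at offsets 5–8.
U+C426 → 3-byte form EC 90 A6 at offsets 9–11.
Offset 9 falls in char 4's range; it's byte 1 of EC 90 A6 = 0xEC.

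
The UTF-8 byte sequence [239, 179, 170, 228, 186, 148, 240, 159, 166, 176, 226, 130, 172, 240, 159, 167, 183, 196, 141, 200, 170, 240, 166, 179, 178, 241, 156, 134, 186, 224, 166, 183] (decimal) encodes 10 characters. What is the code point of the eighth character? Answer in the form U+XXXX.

Offset 0: leading byte 0xEF = 11101111 → 3-byte char #1 = EF B3 AA.
Offset 3: leading byte 0xE4 = 11100100 → 3-byte char #2 = E4 BA 94.
Offset 6: leading byte 0xF0 = 11110000 → 4-byte char #3 = F0 9F A6 B0.
Offset 10: leading byte 0xE2 = 11100010 → 3-byte char #4 = E2 82 AC.
Offset 13: leading byte 0xF0 = 11110000 → 4-byte char #5 = F0 9F A7 B7.
Offset 17: leading byte 0xC4 = 11000100 → 2-byte char #6 = C4 8D.
Offset 19: leading byte 0xC8 = 11001000 → 2-byte char #7 = C8 AA.
Offset 21: leading byte 0xF0 = 11110000 → 4-byte char #8 = F0 A6 B3 B2.
Leading byte 0xF0 = 11110000 matches 11110xxx → 4-byte sequence.
Byte 1: 0xF0 = 11110000, payload 000 (3 bits).
Byte 2: 0xA6 = 10100110 (10xxxxxx ✓), payload 100110.
Byte 3: 0xB3 = 10110011 (10xxxxxx ✓), payload 110011.
Byte 4: 0xB2 = 10110010 (10xxxxxx ✓), payload 110010.
Concatenate: 000100110110011110010 = 0x26CF2 (21 bits → U+26CF2).

U+26CF2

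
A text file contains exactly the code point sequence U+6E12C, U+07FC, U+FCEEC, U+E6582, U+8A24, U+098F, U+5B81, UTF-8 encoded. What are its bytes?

U+6E12C: 4-byte form → F1 AE 84 AC.
U+07FC: 2-byte form → DF BC.
U+FCEEC: 4-byte form → F3 BC BB AC.
U+E6582: 4-byte form → F3 A6 96 82.
U+8A24: 3-byte form → E8 A8 A4.
U+098F: 3-byte form → E0 A6 8F.
U+5B81: 3-byte form → E5 AE 81.
Concatenated (23 bytes): F1 AE 84 AC DF BC F3 BC BB AC F3 A6 96 82 E8 A8 A4 E0 A6 8F E5 AE 81.

F1 AE 84 AC DF BC F3 BC BB AC F3 A6 96 82 E8 A8 A4 E0 A6 8F E5 AE 81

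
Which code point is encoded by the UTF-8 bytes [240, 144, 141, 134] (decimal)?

U+10346

Leading byte 0xF0 = 11110000 matches 11110xxx → 4-byte sequence.
Byte 1: 0xF0 = 11110000, payload 000 (3 bits).
Byte 2: 0x90 = 10010000 (10xxxxxx ✓), payload 010000.
Byte 3: 0x8D = 10001101 (10xxxxxx ✓), payload 001101.
Byte 4: 0x86 = 10000110 (10xxxxxx ✓), payload 000110.
Concatenate: 000010000001101000110 = 0x10346 (21 bits → U+10346).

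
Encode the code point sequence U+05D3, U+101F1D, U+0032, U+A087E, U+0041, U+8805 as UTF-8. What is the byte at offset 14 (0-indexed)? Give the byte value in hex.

0x85

U+05D3 → 2-byte form D7 93 at offsets 0–1.
U+101F1D → 4-byte form F4 81 BC 9D at offsets 2–5.
U+0032 → 1-byte form 32 at offsets 6–6.
U+A087E → 4-byte form F2 A0 A1 BE at offsets 7–10.
U+0041 → 1-byte form 41 at offsets 11–11.
U+8805 → 3-byte form E8 A0 85 at offsets 12–14.
Offset 14 falls in char 6's range; it's byte 3 of E8 A0 85 = 0x85.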